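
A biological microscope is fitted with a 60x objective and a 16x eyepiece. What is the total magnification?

The overall magnification of a compound microscope is the product of the objective and eyepiece magnifications:
M = M_obj x M_eye = 60 x 16 = 960.

960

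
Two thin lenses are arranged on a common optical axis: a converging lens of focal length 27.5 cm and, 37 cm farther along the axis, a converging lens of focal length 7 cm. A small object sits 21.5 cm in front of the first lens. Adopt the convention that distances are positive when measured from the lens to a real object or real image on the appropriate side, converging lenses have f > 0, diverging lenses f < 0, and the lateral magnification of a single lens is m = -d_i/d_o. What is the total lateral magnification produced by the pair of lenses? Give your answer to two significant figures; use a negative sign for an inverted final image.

-0.25

Applying the thin-lens equation to the first lens, 1/27.5 = 1/21.5 + 1/d_i1, which gives d_i1 = -98.542 cm.
Its lateral magnification is m_1 = -d_i1/d_o1 = -(-98.542)/21.5 = 4.5833.
With d_i1 < 0 the first image is virtual and lies on the object side; the object distance for lens 2 is d_o2 = 37 - (-98.542) = 135.542 cm.
Applying the thin-lens equation again with f_2 = 7 cm and d_o2 = 135.542 cm gives d_i2 = 7.381 cm.
m_2 = -(7.381)/(135.542) = -0.0545.
Overall magnification: m = m_1 m_2 = -0.2496.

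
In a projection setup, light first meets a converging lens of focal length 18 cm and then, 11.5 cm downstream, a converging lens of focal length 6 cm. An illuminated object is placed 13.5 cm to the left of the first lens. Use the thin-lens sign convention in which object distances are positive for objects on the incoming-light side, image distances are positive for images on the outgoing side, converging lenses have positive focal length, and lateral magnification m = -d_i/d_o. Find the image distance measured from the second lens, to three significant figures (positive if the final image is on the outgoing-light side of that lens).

Lens 1: 1/d_i1 = 1/f_1 - 1/d_o1 = 1/18 - 1/13.5 = -0.01852 cm^-1, so d_i1 = -54.000 cm.
With d_i1 < 0 the first image is virtual and lies on the object side; the object distance for lens 2 is d_o2 = 11.5 - (-54.000) = 65.500 cm.
Lens 2: 1/d_i2 = 1/f_2 - 1/d_o2 = 1/6 - 1/(65.500) = 0.15140 cm^-1, so d_i2 = 6.605 cm.

6.61 cm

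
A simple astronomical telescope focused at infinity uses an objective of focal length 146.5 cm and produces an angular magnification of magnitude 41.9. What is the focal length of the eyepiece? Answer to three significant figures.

|M| = f_obj/f_eye, so f_eye = f_obj/|M| = 146.5/41.9 = 3.496 cm.

3.50 cm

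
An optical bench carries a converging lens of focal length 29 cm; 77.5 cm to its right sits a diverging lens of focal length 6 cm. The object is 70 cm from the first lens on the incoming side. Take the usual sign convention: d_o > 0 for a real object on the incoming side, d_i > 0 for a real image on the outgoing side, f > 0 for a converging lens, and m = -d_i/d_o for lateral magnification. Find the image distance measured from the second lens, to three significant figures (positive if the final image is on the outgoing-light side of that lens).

-4.94 cm

Lens 1: 1/d_i1 = 1/f_1 - 1/d_o1 = 1/29 - 1/70 = 0.02020 cm^-1, so d_i1 = 49.512 cm.
The intermediate image is 49.512 cm to the right of lens 1, so d_o2 = L - d_i1 = 77.5 - 49.512 = 27.988 cm.
Lens 2: 1/d_i2 = 1/f_2 - 1/d_o2 = 1/(-6) - 1/(27.988) = -0.20240 cm^-1, so d_i2 = -4.941 cm.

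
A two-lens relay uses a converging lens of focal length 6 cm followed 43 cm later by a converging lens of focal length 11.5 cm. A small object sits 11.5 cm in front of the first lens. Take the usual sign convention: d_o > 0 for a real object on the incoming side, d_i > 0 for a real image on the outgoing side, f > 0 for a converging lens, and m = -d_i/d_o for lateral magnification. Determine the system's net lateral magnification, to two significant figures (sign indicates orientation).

Lens 1: 1/d_i1 = 1/f_1 - 1/d_o1 = 1/6 - 1/11.5 = 0.07971 cm^-1, so d_i1 = 12.545 cm.
m_1 = -(12.545)/11.5 = -1.0909.
Object distance for lens 2: d_o2 = 43 - 12.545 = 30.455 cm.
Lens 2: 1/d_i2 = 1/f_2 - 1/d_o2 = 1/11.5 - 1/(30.455) = 0.05412 cm^-1, so d_i2 = 18.477 cm.
m_2 = -(18.477)/(30.455) = -0.6067.
Total m = m_1 x m_2 = (-1.0909)(-0.6067) = 0.6619.

0.66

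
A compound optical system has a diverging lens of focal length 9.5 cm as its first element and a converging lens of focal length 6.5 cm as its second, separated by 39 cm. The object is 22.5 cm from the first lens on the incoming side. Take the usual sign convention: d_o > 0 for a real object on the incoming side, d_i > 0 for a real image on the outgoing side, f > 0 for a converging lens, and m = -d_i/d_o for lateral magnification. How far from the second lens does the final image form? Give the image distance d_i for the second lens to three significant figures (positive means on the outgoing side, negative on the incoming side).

Lens 1: 1/d_i1 = 1/f_1 - 1/d_o1 = 1/(-9.5) - 1/22.5 = -0.14971 cm^-1, so d_i1 = -6.680 cm.
With d_i1 < 0 the first image is virtual and lies on the object side; the object distance for lens 2 is d_o2 = 39 - (-6.680) = 45.680 cm.
Lens 2: 1/d_i2 = 1/f_2 - 1/d_o2 = 1/6.5 - 1/(45.680) = 0.13195 cm^-1, so d_i2 = 7.578 cm.

7.58 cm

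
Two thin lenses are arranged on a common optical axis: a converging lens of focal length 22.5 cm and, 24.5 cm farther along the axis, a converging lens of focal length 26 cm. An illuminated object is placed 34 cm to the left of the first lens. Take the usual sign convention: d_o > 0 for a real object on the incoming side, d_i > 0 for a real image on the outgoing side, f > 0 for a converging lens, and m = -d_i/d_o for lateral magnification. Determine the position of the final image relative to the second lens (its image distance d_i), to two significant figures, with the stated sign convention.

First lens: d_i1 = 1/(1/22.5 - 1/34) = 66.522 cm.
Since 66.522 cm > 24.5 cm, the first image lies past the second lens and serves as a virtual object: d_o2 = L - d_i1 = -42.022 cm.
Second lens: d_i2 = 1/(1/26 - 1/(-42.022)) = 16.062 cm.

16 cm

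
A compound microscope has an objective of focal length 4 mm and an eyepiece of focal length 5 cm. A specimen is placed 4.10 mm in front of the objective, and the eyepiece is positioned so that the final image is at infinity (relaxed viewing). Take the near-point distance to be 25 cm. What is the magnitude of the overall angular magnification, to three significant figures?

200

Convert to cm: f_obj = 4 mm = 0.4 cm; d_o = 4.10 mm = 0.41 cm.
Objective: 1/d_i = 1/f_obj - 1/d_o = 1/0.4 - 1/0.41 = 0.06098 cm^-1, so d_i = 16.400 cm.
m_obj = -d_i/d_o = -16.400/0.41 = -40.000.
Eyepiece angular magnification (image at infinity): M_eye = D/f_e = 25/5 = 5.000.
Overall M = m_obj x M_eye = (-40.000)(5.000) = -200.00.
|M| = 200.00.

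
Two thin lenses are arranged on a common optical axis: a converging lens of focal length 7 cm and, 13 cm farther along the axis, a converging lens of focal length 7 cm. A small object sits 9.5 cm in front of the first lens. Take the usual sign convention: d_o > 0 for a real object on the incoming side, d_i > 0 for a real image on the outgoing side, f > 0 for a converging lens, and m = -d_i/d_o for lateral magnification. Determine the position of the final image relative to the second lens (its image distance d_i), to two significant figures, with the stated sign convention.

4.6 cm

Applying the thin-lens equation to the first lens, 1/7 = 1/9.5 + 1/d_i1, which gives d_i1 = 26.600 cm.
Since 26.600 cm > 13 cm, the first image lies past the second lens and serves as a virtual object: d_o2 = L - d_i1 = -13.600 cm.
Applying the thin-lens equation again with f_2 = 7 cm and d_o2 = -13.600 cm gives d_i2 = 4.621 cm.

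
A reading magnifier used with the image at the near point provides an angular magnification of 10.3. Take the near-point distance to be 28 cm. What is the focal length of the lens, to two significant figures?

3.0 cm

For the image at the near point, M = 1 + D/f.
f = D/(M - 1) = 28/(10.3 - 1) = 3.011 cm.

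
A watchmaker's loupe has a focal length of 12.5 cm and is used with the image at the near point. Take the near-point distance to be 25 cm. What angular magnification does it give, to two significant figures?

M = 1 + D/f = 1 + 25/12.5 = 3.000.

3.0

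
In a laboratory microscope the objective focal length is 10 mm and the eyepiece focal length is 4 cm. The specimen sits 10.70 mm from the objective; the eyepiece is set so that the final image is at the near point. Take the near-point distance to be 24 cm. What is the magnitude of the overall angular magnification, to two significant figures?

Convert to cm: f_obj = 10 mm = 1 cm; d_o = 10.70 mm = 1.07 cm.
Objective: 1/d_i = 1/f_obj - 1/d_o = 1/1 - 1/1.07 = 0.06542 cm^-1, so d_i = 15.286 cm.
m_obj = -d_i/d_o = -15.286/1.07 = -14.286.
Eyepiece angular magnification (image at near point): M_eye = 1 + D/f_e = 1 + 24/4 = 7.000.
Overall M = m_obj x M_eye = (-14.286)(7.000) = -100.00.
|M| = 100.00.

100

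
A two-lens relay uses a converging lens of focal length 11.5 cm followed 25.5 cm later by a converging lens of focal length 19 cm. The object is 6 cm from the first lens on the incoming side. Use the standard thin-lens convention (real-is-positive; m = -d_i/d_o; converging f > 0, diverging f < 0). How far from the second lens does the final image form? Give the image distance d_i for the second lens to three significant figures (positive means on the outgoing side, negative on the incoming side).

38.0 cm

Lens 1: 1/d_i1 = 1/f_1 - 1/d_o1 = 1/11.5 - 1/6 = -0.07971 cm^-1, so d_i1 = -12.545 cm.
The intermediate image is virtual, 12.545 cm to the left of lens 1, so d_o2 = L - d_i1 = 25.5 - (-12.545) = 38.045 cm.
Lens 2: 1/d_i2 = 1/f_2 - 1/d_o2 = 1/19 - 1/(38.045) = 0.02635 cm^-1, so d_i2 = 37.955 cm.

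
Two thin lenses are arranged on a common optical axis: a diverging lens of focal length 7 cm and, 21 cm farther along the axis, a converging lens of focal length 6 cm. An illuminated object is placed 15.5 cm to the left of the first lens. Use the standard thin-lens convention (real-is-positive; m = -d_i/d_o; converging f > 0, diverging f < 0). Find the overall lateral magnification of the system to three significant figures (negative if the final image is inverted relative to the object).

-0.0942

Applying the thin-lens equation to the first lens, 1/(-7) = 1/15.5 + 1/d_i1, which gives d_i1 = -4.822 cm.
Its lateral magnification is m_1 = -d_i1/d_o1 = -(-4.822)/15.5 = 0.3111.
The intermediate image is virtual, 4.822 cm to the left of lens 1, so d_o2 = L - d_i1 = 21 - (-4.822) = 25.822 cm.
Applying the thin-lens equation again with f_2 = 6 cm and d_o2 = 25.822 cm gives d_i2 = 7.816 cm.
m_2 = -(7.816)/(25.822) = -0.3027.
Overall magnification: m = m_1 m_2 = -0.0942.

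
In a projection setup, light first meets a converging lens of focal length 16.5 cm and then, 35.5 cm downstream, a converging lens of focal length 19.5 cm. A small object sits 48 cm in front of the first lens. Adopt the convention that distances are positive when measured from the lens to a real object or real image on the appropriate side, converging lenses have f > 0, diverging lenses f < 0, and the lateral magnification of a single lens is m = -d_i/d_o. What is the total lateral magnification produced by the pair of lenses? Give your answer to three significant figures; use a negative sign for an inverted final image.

First lens: d_i1 = 1/(1/16.5 - 1/48) = 25.143 cm.
m_1 = -(25.143)/48 = -0.5238.
Object distance for lens 2: d_o2 = 35.5 - 25.143 = 10.357 cm.
Second lens: d_i2 = 1/(1/19.5 - 1/(10.357)) = -22.090 cm.
m_2 = -(-22.090)/(10.357) = 2.1328.
Overall magnification: m = m_1 m_2 = -1.1172.

-1.12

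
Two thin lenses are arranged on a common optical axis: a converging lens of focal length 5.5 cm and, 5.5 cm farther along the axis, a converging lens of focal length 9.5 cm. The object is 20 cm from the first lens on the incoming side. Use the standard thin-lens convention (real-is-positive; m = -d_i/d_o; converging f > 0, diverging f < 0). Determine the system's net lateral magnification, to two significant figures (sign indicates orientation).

-0.31

First lens: d_i1 = 1/(1/5.5 - 1/20) = 7.586 cm.
m_1 = -(7.586)/20 = -0.3793.
This image would form 7.586 cm past lens 1, i.e. 2.086 cm beyond lens 2, so it is a virtual object for lens 2: d_o2 = 5.5 - 7.586 = -2.086 cm.
Second lens: d_i2 = 1/(1/9.5 - 1/(-2.086)) = 1.711 cm.
m_2 = -(1.711)/(-2.086) = 0.8199.
Total m = m_1 x m_2 = (-0.3793)(0.8199) = -0.3110.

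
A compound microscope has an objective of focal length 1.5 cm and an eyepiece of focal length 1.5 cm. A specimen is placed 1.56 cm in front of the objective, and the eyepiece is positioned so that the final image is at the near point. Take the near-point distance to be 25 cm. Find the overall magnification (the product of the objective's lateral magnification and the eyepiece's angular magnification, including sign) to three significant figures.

-442

Objective: 1/d_i = 1/f_obj - 1/d_o = 1/1.5 - 1/1.56 = 0.02564 cm^-1, so d_i = 39.000 cm.
m_obj = -d_i/d_o = -39.000/1.56 = -25.000.
Eyepiece angular magnification (image at near point): M_eye = 1 + D/f_e = 1 + 25/1.5 = 17.667.
Overall M = m_obj x M_eye = (-25.000)(17.667) = -441.67.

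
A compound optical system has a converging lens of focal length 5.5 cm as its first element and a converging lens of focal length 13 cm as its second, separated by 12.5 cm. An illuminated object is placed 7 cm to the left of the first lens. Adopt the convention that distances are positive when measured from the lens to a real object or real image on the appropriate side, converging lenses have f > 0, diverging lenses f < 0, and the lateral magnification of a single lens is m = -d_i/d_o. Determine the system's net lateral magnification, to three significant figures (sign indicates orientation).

First lens: d_i1 = 1/(1/5.5 - 1/7) = 25.667 cm.
m_1 = -(25.667)/7 = -3.6667.
Since 25.667 cm > 12.5 cm, the first image lies past the second lens and serves as a virtual object: d_o2 = L - d_i1 = -13.167 cm.
Second lens: d_i2 = 1/(1/13 - 1/(-13.167)) = 6.541 cm.
m_2 = -(6.541)/(-13.167) = 0.4968.
The system's lateral magnification is m_1 m_2 = (-3.6667)(0.4968) = -1.8217.

-1.82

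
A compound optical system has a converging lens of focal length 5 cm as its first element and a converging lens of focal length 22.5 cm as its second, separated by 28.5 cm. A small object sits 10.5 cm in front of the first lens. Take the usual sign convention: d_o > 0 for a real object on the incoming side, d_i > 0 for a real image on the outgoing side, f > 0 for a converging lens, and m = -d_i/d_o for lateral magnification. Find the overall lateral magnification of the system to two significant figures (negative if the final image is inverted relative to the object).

-5.8

First lens: d_i1 = 1/(1/5 - 1/10.5) = 9.545 cm.
m_1 = -(9.545)/10.5 = -0.9091.
That image sits 18.955 cm in front of the second lens, so d_o2 = 18.955 cm.
Second lens: d_i2 = 1/(1/22.5 - 1/(18.955)) = -120.288 cm.
m_2 = -(-120.288)/(18.955) = 6.3462.
Overall magnification: m = m_1 m_2 = -5.7692.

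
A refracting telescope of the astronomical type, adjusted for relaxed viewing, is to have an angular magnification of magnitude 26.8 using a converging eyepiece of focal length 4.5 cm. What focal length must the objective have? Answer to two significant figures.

120 cm

|M| = f_obj/|f_eye|, so f_obj = |M| x |f_eye| = 26.8 x 4.5 = 120.600 cm.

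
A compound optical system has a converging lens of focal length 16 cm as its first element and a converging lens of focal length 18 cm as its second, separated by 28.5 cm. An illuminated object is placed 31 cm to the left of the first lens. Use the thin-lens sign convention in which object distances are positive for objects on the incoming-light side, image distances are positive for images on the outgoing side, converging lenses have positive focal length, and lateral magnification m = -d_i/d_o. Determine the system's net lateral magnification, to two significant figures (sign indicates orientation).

-0.85

Applying the thin-lens equation to the first lens, 1/16 = 1/31 + 1/d_i1, which gives d_i1 = 33.067 cm.
Its lateral magnification is m_1 = -d_i1/d_o1 = -(33.067)/31 = -1.0667.
Since 33.067 cm > 28.5 cm, the first image lies past the second lens and serves as a virtual object: d_o2 = L - d_i1 = -4.567 cm.
Applying the thin-lens equation again with f_2 = 18 cm and d_o2 = -4.567 cm gives d_i2 = 3.643 cm.
m_2 = -(3.643)/(-4.567) = 0.7976.
The system's lateral magnification is m_1 m_2 = (-1.0667)(0.7976) = -0.8508.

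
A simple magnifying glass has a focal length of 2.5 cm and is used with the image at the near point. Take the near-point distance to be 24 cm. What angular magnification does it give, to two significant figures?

11

M = 1 + D/f = 1 + 24/2.5 = 10.600.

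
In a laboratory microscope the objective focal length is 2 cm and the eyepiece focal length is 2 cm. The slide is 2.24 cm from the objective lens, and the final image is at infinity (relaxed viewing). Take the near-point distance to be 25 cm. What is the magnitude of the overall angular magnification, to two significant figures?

Objective: 1/d_i = 1/f_obj - 1/d_o = 1/2 - 1/2.24 = 0.05357 cm^-1, so d_i = 18.667 cm.
m_obj = -d_i/d_o = -18.667/2.24 = -8.333.
Eyepiece angular magnification (image at infinity): M_eye = D/f_e = 25/2 = 12.500.
Overall M = m_obj x M_eye = (-8.333)(12.500) = -104.17.
|M| = 104.17.

100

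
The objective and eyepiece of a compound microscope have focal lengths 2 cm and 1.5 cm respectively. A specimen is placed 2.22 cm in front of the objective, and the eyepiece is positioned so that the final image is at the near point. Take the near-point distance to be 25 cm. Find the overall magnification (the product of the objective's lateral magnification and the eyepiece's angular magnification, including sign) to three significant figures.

Objective: 1/d_i = 1/f_obj - 1/d_o = 1/2 - 1/2.22 = 0.04955 cm^-1, so d_i = 20.182 cm.
m_obj = -d_i/d_o = -20.182/2.22 = -9.091.
Eyepiece angular magnification (image at near point): M_eye = 1 + D/f_e = 1 + 25/1.5 = 17.667.
Overall M = m_obj x M_eye = (-9.091)(17.667) = -160.61.

-161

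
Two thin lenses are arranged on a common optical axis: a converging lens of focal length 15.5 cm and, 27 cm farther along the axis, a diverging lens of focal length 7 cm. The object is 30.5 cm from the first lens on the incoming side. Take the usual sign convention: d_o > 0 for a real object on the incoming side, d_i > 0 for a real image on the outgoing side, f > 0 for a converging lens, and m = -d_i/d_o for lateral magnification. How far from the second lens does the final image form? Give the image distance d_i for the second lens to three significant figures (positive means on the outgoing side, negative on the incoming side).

Applying the thin-lens equation to the first lens, 1/15.5 = 1/30.5 + 1/d_i1, which gives d_i1 = 31.517 cm.
Since 31.517 cm > 27 cm, the first image lies past the second lens and serves as a virtual object: d_o2 = L - d_i1 = -4.517 cm.
Applying the thin-lens equation again with f_2 = -7 cm and d_o2 = -4.517 cm gives d_i2 = 12.732 cm.

12.7 cm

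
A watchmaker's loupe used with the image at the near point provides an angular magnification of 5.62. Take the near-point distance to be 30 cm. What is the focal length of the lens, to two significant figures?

6.5 cm

For the image at the near point, M = 1 + D/f.
f = D/(M - 1) = 30/(5.62 - 1) = 6.494 cm.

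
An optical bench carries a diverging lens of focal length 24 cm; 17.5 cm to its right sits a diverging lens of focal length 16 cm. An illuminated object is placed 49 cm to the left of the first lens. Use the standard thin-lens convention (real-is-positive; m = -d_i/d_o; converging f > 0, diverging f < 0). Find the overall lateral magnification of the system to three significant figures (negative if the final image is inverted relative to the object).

Applying the thin-lens equation to the first lens, 1/(-24) = 1/49 + 1/d_i1, which gives d_i1 = -16.110 cm.
Its lateral magnification is m_1 = -d_i1/d_o1 = -(-16.110)/49 = 0.3288.
The intermediate image is virtual, 16.110 cm to the left of lens 1, so d_o2 = L - d_i1 = 17.5 - (-16.110) = 33.610 cm.
Applying the thin-lens equation again with f_2 = -16 cm and d_o2 = 33.610 cm gives d_i2 = -10.840 cm.
m_2 = -(-10.840)/(33.610) = 0.3225.
Overall magnification: m = m_1 m_2 = 0.1060.

0.106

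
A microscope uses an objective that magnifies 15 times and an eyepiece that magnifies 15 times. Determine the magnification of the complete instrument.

The overall magnification of a compound microscope is the product of the objective and eyepiece magnifications:
M = M_obj x M_eye = 15 x 15 = 225.

225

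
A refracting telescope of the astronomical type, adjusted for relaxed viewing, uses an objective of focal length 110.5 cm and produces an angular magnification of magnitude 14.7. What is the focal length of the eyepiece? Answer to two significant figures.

|M| = f_obj/f_eye, so f_eye = f_obj/|M| = 110.5/14.7 = 7.517 cm.

7.5 cm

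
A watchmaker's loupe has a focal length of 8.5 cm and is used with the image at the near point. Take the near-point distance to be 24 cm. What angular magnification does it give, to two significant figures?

3.8

M = 1 + D/f = 1 + 24/8.5 = 3.824.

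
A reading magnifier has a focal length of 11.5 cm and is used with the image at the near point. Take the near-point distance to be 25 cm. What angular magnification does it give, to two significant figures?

M = 1 + D/f = 1 + 25/11.5 = 3.174.

3.2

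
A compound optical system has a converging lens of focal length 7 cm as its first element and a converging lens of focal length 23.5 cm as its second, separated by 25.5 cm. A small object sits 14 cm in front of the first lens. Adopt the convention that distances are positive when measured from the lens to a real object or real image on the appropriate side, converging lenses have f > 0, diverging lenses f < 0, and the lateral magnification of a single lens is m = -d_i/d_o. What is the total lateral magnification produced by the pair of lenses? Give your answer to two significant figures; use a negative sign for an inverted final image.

Applying the thin-lens equation to the first lens, 1/7 = 1/14 + 1/d_i1, which gives d_i1 = 14.000 cm.
Its lateral magnification is m_1 = -d_i1/d_o1 = -(14.000)/14 = -1.0000.
The intermediate image is 14.000 cm to the right of lens 1, so d_o2 = L - d_i1 = 25.5 - 14.000 = 11.500 cm.
Applying the thin-lens equation again with f_2 = 23.5 cm and d_o2 = 11.500 cm gives d_i2 = -22.521 cm.
m_2 = -(-22.521)/(11.500) = 1.9583.
Total m = m_1 x m_2 = (-1.0000)(1.9583) = -1.9583.

-2.0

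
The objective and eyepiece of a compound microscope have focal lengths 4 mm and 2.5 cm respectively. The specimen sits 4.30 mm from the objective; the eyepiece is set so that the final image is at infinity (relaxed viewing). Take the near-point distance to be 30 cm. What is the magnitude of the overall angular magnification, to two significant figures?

Convert to cm: f_obj = 4 mm = 0.4 cm; d_o = 4.30 mm = 0.43 cm.
Objective: 1/d_i = 1/f_obj - 1/d_o = 1/0.4 - 1/0.43 = 0.17442 cm^-1, so d_i = 5.733 cm.
m_obj = -d_i/d_o = -5.733/0.43 = -13.333.
Eyepiece angular magnification (image at infinity): M_eye = D/f_e = 30/2.5 = 12.000.
Overall M = m_obj x M_eye = (-13.333)(12.000) = -160.00.
|M| = 160.00.

160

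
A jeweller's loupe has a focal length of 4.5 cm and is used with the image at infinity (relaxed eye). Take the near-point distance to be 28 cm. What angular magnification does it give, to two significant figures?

6.2

M = D/f = 28/4.5 = 6.222.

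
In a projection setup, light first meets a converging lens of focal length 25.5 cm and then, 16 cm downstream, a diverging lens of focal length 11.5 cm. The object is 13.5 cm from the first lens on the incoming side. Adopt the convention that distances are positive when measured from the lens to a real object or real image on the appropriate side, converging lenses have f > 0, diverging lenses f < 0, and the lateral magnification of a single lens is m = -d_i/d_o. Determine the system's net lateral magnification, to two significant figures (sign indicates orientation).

Lens 1: 1/d_i1 = 1/f_1 - 1/d_o1 = 1/25.5 - 1/13.5 = -0.03486 cm^-1, so d_i1 = -28.688 cm.
m_1 = -(-28.688)/13.5 = 2.1250.
The intermediate image is virtual, 28.688 cm to the left of lens 1, so d_o2 = L - d_i1 = 16 - (-28.688) = 44.688 cm.
Lens 2: 1/d_i2 = 1/f_2 - 1/d_o2 = 1/(-11.5) - 1/(44.688) = -0.10933 cm^-1, so d_i2 = -9.146 cm.
m_2 = -(-9.146)/(44.688) = 0.2047.
The system's lateral magnification is m_1 m_2 = (2.1250)(0.2047) = 0.4349.

0.43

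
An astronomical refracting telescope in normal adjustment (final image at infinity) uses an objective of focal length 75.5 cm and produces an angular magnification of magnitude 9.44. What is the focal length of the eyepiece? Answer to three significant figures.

8.00 cm

|M| = f_obj/f_eye, so f_eye = f_obj/|M| = 75.5/9.44 = 7.998 cm.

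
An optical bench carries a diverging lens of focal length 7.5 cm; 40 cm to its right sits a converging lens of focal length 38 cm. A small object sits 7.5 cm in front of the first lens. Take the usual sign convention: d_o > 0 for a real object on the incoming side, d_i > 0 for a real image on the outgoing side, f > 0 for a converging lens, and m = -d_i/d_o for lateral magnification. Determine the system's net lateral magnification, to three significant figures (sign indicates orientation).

Applying the thin-lens equation to the first lens, 1/(-7.5) = 1/7.5 + 1/d_i1, which gives d_i1 = -3.750 cm.
Its lateral magnification is m_1 = -d_i1/d_o1 = -(-3.750)/7.5 = 0.5000.
With d_i1 < 0 the first image is virtual and lies on the object side; the object distance for lens 2 is d_o2 = 40 - (-3.750) = 43.750 cm.
Applying the thin-lens equation again with f_2 = 38 cm and d_o2 = 43.750 cm gives d_i2 = 289.130 cm.
m_2 = -(289.130)/(43.750) = -6.6087.
Total m = m_1 x m_2 = (0.5000)(-6.6087) = -3.3043.

-3.30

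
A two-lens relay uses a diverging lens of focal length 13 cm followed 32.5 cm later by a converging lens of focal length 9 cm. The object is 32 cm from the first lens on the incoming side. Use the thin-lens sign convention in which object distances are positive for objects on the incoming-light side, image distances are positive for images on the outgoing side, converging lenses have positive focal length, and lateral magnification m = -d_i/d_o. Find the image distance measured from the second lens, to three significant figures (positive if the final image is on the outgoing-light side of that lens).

First lens: d_i1 = 1/(1/(-13) - 1/32) = -9.244 cm.
The intermediate image is virtual, 9.244 cm to the left of lens 1, so d_o2 = L - d_i1 = 32.5 - (-9.244) = 41.744 cm.
Second lens: d_i2 = 1/(1/9 - 1/(41.744)) = 11.474 cm.

11.5 cm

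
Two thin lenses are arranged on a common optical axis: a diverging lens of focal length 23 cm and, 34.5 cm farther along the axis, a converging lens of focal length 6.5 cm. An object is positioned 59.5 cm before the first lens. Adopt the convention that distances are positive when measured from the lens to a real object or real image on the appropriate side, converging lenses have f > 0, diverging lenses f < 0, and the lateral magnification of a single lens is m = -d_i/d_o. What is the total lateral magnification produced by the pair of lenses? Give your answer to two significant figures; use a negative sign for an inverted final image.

Applying the thin-lens equation to the first lens, 1/(-23) = 1/59.5 + 1/d_i1, which gives d_i1 = -16.588 cm.
Its lateral magnification is m_1 = -d_i1/d_o1 = -(-16.588)/59.5 = 0.2788.
The intermediate image is virtual, 16.588 cm to the left of lens 1, so d_o2 = L - d_i1 = 34.5 - (-16.588) = 51.088 cm.
Applying the thin-lens equation again with f_2 = 6.5 cm and d_o2 = 51.088 cm gives d_i2 = 7.448 cm.
m_2 = -(7.448)/(51.088) = -0.1458.
Overall magnification: m = m_1 m_2 = -0.0406.

-0.041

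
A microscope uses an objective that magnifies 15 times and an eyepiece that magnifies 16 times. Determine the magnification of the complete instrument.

240

The overall magnification of a compound microscope is the product of the objective and eyepiece magnifications:
M = M_obj x M_eye = 15 x 16 = 240.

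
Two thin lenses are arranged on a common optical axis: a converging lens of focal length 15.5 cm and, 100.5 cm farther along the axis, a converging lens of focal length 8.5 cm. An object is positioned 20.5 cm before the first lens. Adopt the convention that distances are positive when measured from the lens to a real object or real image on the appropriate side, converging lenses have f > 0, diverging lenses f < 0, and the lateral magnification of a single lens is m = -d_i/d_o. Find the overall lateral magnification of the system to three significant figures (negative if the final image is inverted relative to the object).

Applying the thin-lens equation to the first lens, 1/15.5 = 1/20.5 + 1/d_i1, which gives d_i1 = 63.550 cm.
Its lateral magnification is m_1 = -d_i1/d_o1 = -(63.550)/20.5 = -3.1000.
The intermediate image is 63.550 cm to the right of lens 1, so d_o2 = L - d_i1 = 100.5 - 63.550 = 36.950 cm.
Applying the thin-lens equation again with f_2 = 8.5 cm and d_o2 = 36.950 cm gives d_i2 = 11.040 cm.
m_2 = -(11.040)/(36.950) = -0.2988.
The system's lateral magnification is m_1 m_2 = (-3.1000)(-0.2988) = 0.9262.

0.926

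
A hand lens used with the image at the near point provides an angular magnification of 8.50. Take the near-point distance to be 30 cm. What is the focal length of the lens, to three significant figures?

4.00 cm

For the image at the near point, M = 1 + D/f.
f = D/(M - 1) = 30/(8.5 - 1) = 4.000 cm.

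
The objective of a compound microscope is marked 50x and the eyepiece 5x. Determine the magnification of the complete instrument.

250

The overall magnification of a compound microscope is the product of the objective and eyepiece magnifications:
M = M_obj x M_eye = 50 x 5 = 250.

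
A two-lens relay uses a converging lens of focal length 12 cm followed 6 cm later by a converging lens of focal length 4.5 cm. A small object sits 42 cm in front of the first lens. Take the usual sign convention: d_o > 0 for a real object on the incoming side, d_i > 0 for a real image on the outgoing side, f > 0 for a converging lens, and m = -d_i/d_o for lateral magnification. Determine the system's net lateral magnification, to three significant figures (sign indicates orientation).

Applying the thin-lens equation to the first lens, 1/12 = 1/42 + 1/d_i1, which gives d_i1 = 16.800 cm.
Its lateral magnification is m_1 = -d_i1/d_o1 = -(16.800)/42 = -0.4000.
Since 16.800 cm > 6 cm, the first image lies past the second lens and serves as a virtual object: d_o2 = L - d_i1 = -10.800 cm.
Applying the thin-lens equation again with f_2 = 4.5 cm and d_o2 = -10.800 cm gives d_i2 = 3.176 cm.
m_2 = -(3.176)/(-10.800) = 0.2941.
Overall magnification: m = m_1 m_2 = -0.1176.

-0.118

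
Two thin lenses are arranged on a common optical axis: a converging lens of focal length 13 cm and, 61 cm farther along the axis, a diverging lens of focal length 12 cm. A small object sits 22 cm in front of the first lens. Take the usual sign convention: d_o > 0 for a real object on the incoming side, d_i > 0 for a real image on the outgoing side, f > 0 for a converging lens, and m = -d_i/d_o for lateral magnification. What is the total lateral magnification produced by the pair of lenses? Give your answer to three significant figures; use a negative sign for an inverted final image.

-0.420

First lens: d_i1 = 1/(1/13 - 1/22) = 31.778 cm.
m_1 = -(31.778)/22 = -1.4444.
The intermediate image is 31.778 cm to the right of lens 1, so d_o2 = L - d_i1 = 61 - 31.778 = 29.222 cm.
Second lens: d_i2 = 1/(1/(-12) - 1/(29.222)) = -8.507 cm.
m_2 = -(-8.507)/(29.222) = 0.2911.
Total m = m_1 x m_2 = (-1.4444)(0.2911) = -0.4205.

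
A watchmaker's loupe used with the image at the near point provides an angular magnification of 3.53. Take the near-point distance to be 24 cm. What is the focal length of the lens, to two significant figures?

9.5 cm

For the image at the near point, M = 1 + D/f.
f = D/(M - 1) = 24/(3.53 - 1) = 9.486 cm.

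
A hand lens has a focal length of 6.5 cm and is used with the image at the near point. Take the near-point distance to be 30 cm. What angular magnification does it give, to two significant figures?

M = 1 + D/f = 1 + 30/6.5 = 5.615.

5.6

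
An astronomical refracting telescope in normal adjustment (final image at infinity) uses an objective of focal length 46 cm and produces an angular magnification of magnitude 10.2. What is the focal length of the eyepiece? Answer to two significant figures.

|M| = f_obj/f_eye, so f_eye = f_obj/|M| = 46/10.2 = 4.510 cm.

4.5 cm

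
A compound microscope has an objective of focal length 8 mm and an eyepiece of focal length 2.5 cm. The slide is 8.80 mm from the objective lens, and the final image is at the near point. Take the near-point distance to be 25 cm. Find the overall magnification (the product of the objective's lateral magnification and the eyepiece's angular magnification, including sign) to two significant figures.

-110

Convert to cm: f_obj = 8 mm = 0.8 cm; d_o = 8.80 mm = 0.88 cm.
Objective: 1/d_i = 1/f_obj - 1/d_o = 1/0.8 - 1/0.88 = 0.11364 cm^-1, so d_i = 8.800 cm.
m_obj = -d_i/d_o = -8.800/0.88 = -10.000.
Eyepiece angular magnification (image at near point): M_eye = 1 + D/f_e = 1 + 25/2.5 = 11.000.
Overall M = m_obj x M_eye = (-10.000)(11.000) = -110.00.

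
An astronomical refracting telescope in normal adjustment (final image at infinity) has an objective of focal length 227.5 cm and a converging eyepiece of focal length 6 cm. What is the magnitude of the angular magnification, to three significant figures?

|M| = f_obj/|f_eye| = 227.5/6 = 37.917.

37.9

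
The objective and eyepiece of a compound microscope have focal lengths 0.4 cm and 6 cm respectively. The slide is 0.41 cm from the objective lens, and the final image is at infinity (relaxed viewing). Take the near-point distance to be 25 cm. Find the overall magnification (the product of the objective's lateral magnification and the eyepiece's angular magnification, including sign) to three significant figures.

-167

Objective: 1/d_i = 1/f_obj - 1/d_o = 1/0.4 - 1/0.41 = 0.06098 cm^-1, so d_i = 16.400 cm.
m_obj = -d_i/d_o = -16.400/0.41 = -40.000.
Eyepiece angular magnification (image at infinity): M_eye = D/f_e = 25/6 = 4.167.
Overall M = m_obj x M_eye = (-40.000)(4.167) = -166.67.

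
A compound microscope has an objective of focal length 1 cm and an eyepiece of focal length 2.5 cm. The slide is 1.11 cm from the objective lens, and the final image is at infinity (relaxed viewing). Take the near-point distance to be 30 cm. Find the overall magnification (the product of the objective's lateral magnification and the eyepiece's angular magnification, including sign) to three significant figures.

Objective: 1/d_i = 1/f_obj - 1/d_o = 1/1 - 1/1.11 = 0.09910 cm^-1, so d_i = 10.091 cm.
m_obj = -d_i/d_o = -10.091/1.11 = -9.091.
Eyepiece angular magnification (image at infinity): M_eye = D/f_e = 30/2.5 = 12.000.
Overall M = m_obj x M_eye = (-9.091)(12.000) = -109.09.

-109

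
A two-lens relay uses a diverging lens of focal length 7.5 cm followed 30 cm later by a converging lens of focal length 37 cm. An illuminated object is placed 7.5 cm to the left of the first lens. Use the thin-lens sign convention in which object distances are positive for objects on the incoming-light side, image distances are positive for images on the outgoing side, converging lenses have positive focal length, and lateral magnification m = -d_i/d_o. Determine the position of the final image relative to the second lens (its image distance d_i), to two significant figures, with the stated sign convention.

-380 cm

Applying the thin-lens equation to the first lens, 1/(-7.5) = 1/7.5 + 1/d_i1, which gives d_i1 = -3.750 cm.
With d_i1 < 0 the first image is virtual and lies on the object side; the object distance for lens 2 is d_o2 = 30 - (-3.750) = 33.750 cm.
Applying the thin-lens equation again with f_2 = 37 cm and d_o2 = 33.750 cm gives d_i2 = -384.231 cm.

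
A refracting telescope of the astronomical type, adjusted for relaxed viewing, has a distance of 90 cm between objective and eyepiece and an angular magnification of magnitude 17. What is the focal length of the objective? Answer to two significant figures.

85 cm

In normal adjustment the tube length equals f_obj + f_eye and |M| = f_obj/f_eye.
So f_obj = 17 f_eye and 17 f_eye + f_eye = 90 cm, giving f_eye = 90/18 = 5.000 cm and f_obj = 85.000 cm.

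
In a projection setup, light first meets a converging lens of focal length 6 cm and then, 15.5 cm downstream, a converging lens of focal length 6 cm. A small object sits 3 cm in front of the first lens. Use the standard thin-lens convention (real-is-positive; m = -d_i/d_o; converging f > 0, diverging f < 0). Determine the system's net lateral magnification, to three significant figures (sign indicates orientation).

Lens 1: 1/d_i1 = 1/f_1 - 1/d_o1 = 1/6 - 1/3 = -0.16667 cm^-1, so d_i1 = -6.000 cm.
m_1 = -(-6.000)/3 = 2.0000.
The intermediate image is virtual, 6.000 cm to the left of lens 1, so d_o2 = L - d_i1 = 15.5 - (-6.000) = 21.500 cm.
Lens 2: 1/d_i2 = 1/f_2 - 1/d_o2 = 1/6 - 1/(21.500) = 0.12016 cm^-1, so d_i2 = 8.323 cm.
m_2 = -(8.323)/(21.500) = -0.3871.
Total m = m_1 x m_2 = (2.0000)(-0.3871) = -0.7742.

-0.774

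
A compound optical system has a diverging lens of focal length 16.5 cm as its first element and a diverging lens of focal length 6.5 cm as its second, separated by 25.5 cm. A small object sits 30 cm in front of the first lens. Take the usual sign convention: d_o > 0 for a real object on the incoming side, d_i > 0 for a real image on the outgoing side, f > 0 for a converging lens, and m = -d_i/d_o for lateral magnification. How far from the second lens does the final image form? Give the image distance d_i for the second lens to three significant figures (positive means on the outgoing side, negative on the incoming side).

Lens 1: 1/d_i1 = 1/f_1 - 1/d_o1 = 1/(-16.5) - 1/30 = -0.09394 cm^-1, so d_i1 = -10.645 cm.
With d_i1 < 0 the first image is virtual and lies on the object side; the object distance for lens 2 is d_o2 = 25.5 - (-10.645) = 36.145 cm.
Lens 2: 1/d_i2 = 1/f_2 - 1/d_o2 = 1/(-6.5) - 1/(36.145) = -0.18151 cm^-1, so d_i2 = -5.509 cm.

-5.51 cm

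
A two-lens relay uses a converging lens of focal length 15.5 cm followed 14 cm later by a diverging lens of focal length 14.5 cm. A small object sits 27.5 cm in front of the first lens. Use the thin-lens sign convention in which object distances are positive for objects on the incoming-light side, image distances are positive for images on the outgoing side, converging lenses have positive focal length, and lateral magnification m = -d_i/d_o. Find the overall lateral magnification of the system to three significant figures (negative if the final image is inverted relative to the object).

2.67

Applying the thin-lens equation to the first lens, 1/15.5 = 1/27.5 + 1/d_i1, which gives d_i1 = 35.521 cm.
Its lateral magnification is m_1 = -d_i1/d_o1 = -(35.521)/27.5 = -1.2917.
This image would form 35.521 cm past lens 1, i.e. 21.521 cm beyond lens 2, so it is a virtual object for lens 2: d_o2 = 14 - 35.521 = -21.521 cm.
Applying the thin-lens equation again with f_2 = -14.5 cm and d_o2 = -21.521 cm gives d_i2 = -44.447 cm.
m_2 = -(-44.447)/(-21.521) = -2.0653.
Overall magnification: m = m_1 m_2 = 2.6677.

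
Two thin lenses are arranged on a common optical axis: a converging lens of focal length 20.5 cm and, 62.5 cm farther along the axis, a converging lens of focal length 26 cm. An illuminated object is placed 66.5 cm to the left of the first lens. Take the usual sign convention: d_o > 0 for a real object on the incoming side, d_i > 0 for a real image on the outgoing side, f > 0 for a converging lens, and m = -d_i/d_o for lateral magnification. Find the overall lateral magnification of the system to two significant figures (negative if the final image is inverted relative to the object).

First lens: d_i1 = 1/(1/20.5 - 1/66.5) = 29.636 cm.
m_1 = -(29.636)/66.5 = -0.4457.
Object distance for lens 2: d_o2 = 62.5 - 29.636 = 32.864 cm.
Second lens: d_i2 = 1/(1/26 - 1/(32.864)) = 124.483 cm.
m_2 = -(124.483)/(32.864) = -3.7878.
The system's lateral magnification is m_1 m_2 = (-0.4457)(-3.7878) = 1.6880.

1.7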